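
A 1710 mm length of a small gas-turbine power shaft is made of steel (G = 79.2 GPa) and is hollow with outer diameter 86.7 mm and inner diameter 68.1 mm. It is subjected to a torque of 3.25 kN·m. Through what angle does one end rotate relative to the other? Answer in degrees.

1.17°

J = π(d_o⁴ − d_i⁴)/32 = π(0.0867⁴ − 0.0681⁴)/32 = 3.436×10^-6 m⁴.
θ = T·L/(G·J) = 3250 × 1.71 / (79.2×10⁹ × 3.436×10^-6) = 0.02042 rad.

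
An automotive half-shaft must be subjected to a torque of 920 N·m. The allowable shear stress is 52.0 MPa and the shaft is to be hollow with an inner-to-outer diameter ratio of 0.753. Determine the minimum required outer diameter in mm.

51.0 mm

For a hollow shaft with d_i/d_o = 0.753: τ_max = 16T/(π d_o³ (1−k⁴)), so d_o = [16T/(π τ_allow (1−k⁴))]^(1/3) = [16·920.0/(π·5.20×10^7·0.6785)]^(1/3) = 0.05102 m.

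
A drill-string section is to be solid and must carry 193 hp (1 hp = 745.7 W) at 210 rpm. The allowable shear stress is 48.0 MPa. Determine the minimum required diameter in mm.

88.6 mm

ω = 2π·210/60 = 21.99 rad/s, so T = P/ω = 193×745.7 / 21.99 = 6544 N·m.
For a solid shaft τ_max = 16T/(πd³), so d = (16T/(π τ_allow))^(1/3) = (16·6544/(π·4.80×10^7))^(1/3) = 0.08855 m.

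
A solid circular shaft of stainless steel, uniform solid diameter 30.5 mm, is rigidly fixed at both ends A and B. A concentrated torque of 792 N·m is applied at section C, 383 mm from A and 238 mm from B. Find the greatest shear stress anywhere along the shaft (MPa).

87.7 MPa

With uniform GJ and both ends fixed, compatibility θ_AC = θ_CB gives T_A·a = T_B·b, together with T_A + T_B = T₀.
T_A = T₀·b/(a+b) = 792.0·238/621.0 = 303.5 N·m; T_B = 488.5 N·m.
τ in each portion: τ_AC = 5.45×10^7 Pa, τ_CB = 8.77×10^7 Pa; maximum is in CB.
τ_max = T_CB·r/J = 488.5·0.0152/8.50×10^-8 = 8.768×10^7 Pa.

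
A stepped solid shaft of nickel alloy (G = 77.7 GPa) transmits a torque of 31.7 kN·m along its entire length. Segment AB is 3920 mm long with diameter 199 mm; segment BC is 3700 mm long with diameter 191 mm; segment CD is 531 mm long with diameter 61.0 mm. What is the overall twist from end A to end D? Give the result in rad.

0.181 rad

J_AB = π(0.199)⁴/32 = 1.54×10^-4 m⁴; J_BC = π(0.191)⁴/32 = 1.31×10^-4 m⁴; J_CD = π(0.0610)⁴/32 = 1.36×10^-6 m⁴.
θ = (T/G)·Σ L_i/J_i = (31700/77.7×10⁹)·(3.92/1.54×10^-4 + 3.70/1.31×10^-4 + 0.531/1.36×10^-6) = 0.1813 rad.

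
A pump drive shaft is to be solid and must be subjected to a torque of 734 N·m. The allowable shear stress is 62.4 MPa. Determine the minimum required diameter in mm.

39.1 mm

For a solid shaft τ_max = 16T/(πd³), so d = (16T/(π τ_allow))^(1/3) = (16·734.0/(π·6.24×10^7))^(1/3) = 0.03913 m.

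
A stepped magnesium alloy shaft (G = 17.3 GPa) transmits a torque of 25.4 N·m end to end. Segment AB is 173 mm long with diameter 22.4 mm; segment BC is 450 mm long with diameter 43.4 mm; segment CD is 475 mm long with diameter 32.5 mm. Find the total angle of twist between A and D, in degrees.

1.06°

J_AB = π(0.0224)⁴/32 = 2.47×10^-8 m⁴; J_BC = π(0.0434)⁴/32 = 3.48×10^-7 m⁴; J_CD = π(0.0325)⁴/32 = 1.10×10^-7 m⁴.
θ = (T/G)·Σ L_i/J_i = (25.40/17.3×10⁹)·(0.173/2.47×10^-8 + 0.450/3.48×10^-7 + 0.475/1.10×10^-7) = 0.01854 rad.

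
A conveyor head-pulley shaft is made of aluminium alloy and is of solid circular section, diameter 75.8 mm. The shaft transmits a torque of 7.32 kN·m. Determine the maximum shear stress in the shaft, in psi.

12400 psi

J = πd⁴/32 = π(0.0758)⁴/32 = 3.241×10^-6 m⁴.
τ_max = T·r/J = 7320 × 0.0379 / 3.241×10^-6 = 8.560×10^7 Pa.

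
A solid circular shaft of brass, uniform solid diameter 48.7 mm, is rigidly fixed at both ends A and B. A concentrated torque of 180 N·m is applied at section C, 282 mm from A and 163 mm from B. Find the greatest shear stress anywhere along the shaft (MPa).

5.03 MPa

With uniform GJ and both ends fixed, compatibility θ_AC = θ_CB gives T_A·a = T_B·b, together with T_A + T_B = T₀.
T_A = T₀·b/(a+b) = 180.0·163/445.0 = 65.93 N·m; T_B = 114.1 N·m.
τ in each portion: τ_AC = 2.91×10^6 Pa, τ_CB = 5.03×10^6 Pa; maximum is in CB.
τ_max = T_CB·r/J = 114.1·0.0244/5.52×10^-7 = 5.030×10^6 Pa.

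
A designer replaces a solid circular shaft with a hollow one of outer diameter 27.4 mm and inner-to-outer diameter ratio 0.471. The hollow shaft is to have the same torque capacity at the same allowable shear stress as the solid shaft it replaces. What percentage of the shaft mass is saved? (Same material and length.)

Equal τ_max and T ⇒ the solid shaft needs d_s³ = d_o³(1−k⁴), so d_s = 27.4·(1−0.471⁴)^(1/3) = 26.94 mm.
Area ratio A_h/A_s = d_o²(1−k²)/d_s² = (1−k²)/(1−k⁴)^(2/3) = 0.8048.
Mass saving = 1 − 0.8048 = 19.5 %.

19.5 %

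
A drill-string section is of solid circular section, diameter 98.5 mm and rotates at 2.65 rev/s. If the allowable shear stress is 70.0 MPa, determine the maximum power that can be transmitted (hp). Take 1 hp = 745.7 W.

J = πd⁴/32 = π(0.0985)⁴/32 = 9.242×10^-6 m⁴.
T_max = τ_allow·J/r = 7.00×10^7 × 9.242×10^-6 / 0.0493 = 13140 N·m.
ω = 2π·2.65 = 16.65 rad/s, so P_max = T_max·ω = 2.187×10^5 W.

293 hp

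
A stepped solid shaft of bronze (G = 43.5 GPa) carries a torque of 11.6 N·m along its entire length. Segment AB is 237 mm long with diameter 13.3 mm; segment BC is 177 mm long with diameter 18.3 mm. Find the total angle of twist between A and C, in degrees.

1.42°

J_AB = π(0.0133)⁴/32 = 3.07×10^-9 m⁴; J_BC = π(0.0183)⁴/32 = 1.10×10^-8 m⁴.
θ = (T/G)·Σ L_i/J_i = (11.60/43.5×10⁹)·(0.237/3.07×10^-9 + 0.177/1.10×10^-8) = 0.02486 rad.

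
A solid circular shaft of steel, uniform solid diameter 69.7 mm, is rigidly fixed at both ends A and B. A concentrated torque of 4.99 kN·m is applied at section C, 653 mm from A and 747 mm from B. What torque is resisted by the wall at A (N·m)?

With uniform GJ and both ends fixed, compatibility θ_AC = θ_CB gives T_A·a = T_B·b, together with T_A + T_B = T₀.
T_A = T₀·b/(a+b) = 4990·747/1400 = 2663 N·m; T_B = 2327 N·m.

2660 N·m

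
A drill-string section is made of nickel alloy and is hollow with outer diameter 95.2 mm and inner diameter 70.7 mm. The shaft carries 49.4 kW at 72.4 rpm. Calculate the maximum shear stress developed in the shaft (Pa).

5.53e7 Pa

ω = 2π·72.4/60 = 7.582 rad/s, so T = P/ω = 49.4×10³ / 7.582 = 6516 N·m.
J = π(d_o⁴ − d_i⁴)/32 = π(0.0952⁴ − 0.0707⁴)/32 = 5.611×10^-6 m⁴.
τ_max = T·r/J = 6516 × 0.0476 / 5.611×10^-6 = 5.527×10^7 Pa.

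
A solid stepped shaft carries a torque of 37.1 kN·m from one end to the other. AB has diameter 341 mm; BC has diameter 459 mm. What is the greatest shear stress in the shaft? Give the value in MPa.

Under the same torque, τ_max = 16T/(πd³) is largest where d is smallest — segment AB (d = 341 mm).
τ_max = 16·37100/(π·(0.341)³) = 4.765×10^6 Pa.

4.77 MPa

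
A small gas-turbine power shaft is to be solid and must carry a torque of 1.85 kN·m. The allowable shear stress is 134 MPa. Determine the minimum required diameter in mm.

41.3 mm

For a solid shaft τ_max = 16T/(πd³), so d = (16T/(π τ_allow))^(1/3) = (16·1850/(π·1.34×10^8))^(1/3) = 0.04127 m.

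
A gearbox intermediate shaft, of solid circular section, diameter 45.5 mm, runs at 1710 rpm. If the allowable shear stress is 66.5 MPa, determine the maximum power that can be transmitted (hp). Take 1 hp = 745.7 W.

J = πd⁴/32 = π(0.0455)⁴/32 = 4.208×10^-7 m⁴.
T_max = τ_allow·J/r = 6.65×10^7 × 4.208×10^-7 / 0.0227 = 1230 N·m.
ω = 2π·1710/60 = 179.1 rad/s, so P_max = T_max·ω = 2.202×10^5 W.

295 hp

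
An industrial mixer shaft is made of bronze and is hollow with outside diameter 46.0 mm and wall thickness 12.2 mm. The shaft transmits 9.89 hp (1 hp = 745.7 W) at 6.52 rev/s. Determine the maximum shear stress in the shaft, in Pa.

9.90e6 Pa

ω = 2π·6.52 = 40.97 rad/s, so T = P/ω = 9.89×745.7 / 40.97 = 180.0 N·m.
J = π(d_o⁴ − d_i⁴)/32 = π(0.0460⁴ − 0.0216⁴)/32 = 4.182×10^-7 m⁴.
τ_max = T·r/J = 180.0 × 0.0230 / 4.182×10^-7 = 9.901×10^6 Pa.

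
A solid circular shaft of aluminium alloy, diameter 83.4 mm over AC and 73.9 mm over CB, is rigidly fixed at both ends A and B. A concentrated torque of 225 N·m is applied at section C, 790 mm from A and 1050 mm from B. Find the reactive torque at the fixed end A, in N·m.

Compatibility: T_A·a/J_AC = T_B·b/J_CB with T_A + T_B = T₀.
J_AC = 4.75×10^-6 m⁴, J_CB = 2.93×10^-6 m⁴, so T_A = T₀·(J_AC/a)/((J_AC/a)+(J_CB/b)) = 153.7 N·m, T_B = 71.29 N·m.

154 N·m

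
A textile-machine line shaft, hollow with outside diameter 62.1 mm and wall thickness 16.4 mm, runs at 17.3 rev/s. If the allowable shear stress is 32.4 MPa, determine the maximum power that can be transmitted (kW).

157 kW

J = π(d_o⁴ − d_i⁴)/32 = π(0.0621⁴ − 0.0293⁴)/32 = 1.388×10^-6 m⁴.
T_max = τ_allow·J/r = 3.24×10^7 × 1.388×10^-6 / 0.0311 = 1448 N·m.
ω = 2π·17.3 = 108.7 rad/s, so P_max = T_max·ω = 1.574×10^5 W.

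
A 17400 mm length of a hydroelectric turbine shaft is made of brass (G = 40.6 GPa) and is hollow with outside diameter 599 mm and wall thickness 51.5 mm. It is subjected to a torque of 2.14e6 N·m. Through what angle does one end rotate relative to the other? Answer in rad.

0.137 rad

J = π(d_o⁴ − d_i⁴)/32 = π(0.599⁴ − 0.496⁴)/32 = 6.697×10^-3 m⁴.
θ = T·L/(G·J) = 2.140e6 × 17.4 / (40.6×10⁹ × 6.697×10^-3) = 0.1369 rad.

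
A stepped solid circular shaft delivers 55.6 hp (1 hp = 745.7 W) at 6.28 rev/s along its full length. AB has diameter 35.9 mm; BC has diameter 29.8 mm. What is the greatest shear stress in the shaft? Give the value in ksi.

ω = 2π·6.28 = 39.46 rad/s, so T = P/ω = 55.6×745.7 / 39.46 = 1051 N·m.
Under the same torque, τ_max = 16T/(πd³) is largest where d is smallest — segment BC (d = 29.8 mm).
τ_max = 16·1051/(π·(0.0298)³) = 2.022×10^8 Pa.

29.3 ksi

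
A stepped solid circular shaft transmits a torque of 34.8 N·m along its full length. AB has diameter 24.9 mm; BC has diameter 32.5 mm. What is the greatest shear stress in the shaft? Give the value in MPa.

Under the same torque, τ_max = 16T/(πd³) is largest where d is smallest — segment AB (d = 24.9 mm).
τ_max = 16·34.80/(π·(0.0249)³) = 1.148×10^7 Pa.

11.5 MPa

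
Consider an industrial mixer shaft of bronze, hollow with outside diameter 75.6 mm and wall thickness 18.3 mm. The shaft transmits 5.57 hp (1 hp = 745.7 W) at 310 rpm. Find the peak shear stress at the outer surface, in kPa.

ω = 2π·310/60 = 32.46 rad/s, so T = P/ω = 5.57×745.7 / 32.46 = 127.9 N·m.
J = π(d_o⁴ − d_i⁴)/32 = π(0.0756⁴ − 0.0390⁴)/32 = 2.980×10^-6 m⁴.
τ_max = T·r/J = 127.9 × 0.0378 / 2.980×10^-6 = 1.623×10^6 Pa.

1620 kPa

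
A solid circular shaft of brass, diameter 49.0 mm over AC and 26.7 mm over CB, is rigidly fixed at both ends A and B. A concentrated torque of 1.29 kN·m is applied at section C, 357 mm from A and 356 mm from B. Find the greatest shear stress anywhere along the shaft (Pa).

5.13e7 Pa

Compatibility: T_A·a/J_AC = T_B·b/J_CB with T_A + T_B = T₀.
J_AC = 5.66×10^-7 m⁴, J_CB = 4.99×10^-8 m⁴, so T_A = T₀·(J_AC/a)/((J_AC/a)+(J_CB/b)) = 1185 N·m, T_B = 104.8 N·m.
τ in each portion: τ_AC = 5.13×10^7 Pa, τ_CB = 2.80×10^7 Pa; maximum is in AC.
τ_max = T_AC·r/J = 1185·0.0245/5.66×10^-7 = 5.131×10^7 Pa.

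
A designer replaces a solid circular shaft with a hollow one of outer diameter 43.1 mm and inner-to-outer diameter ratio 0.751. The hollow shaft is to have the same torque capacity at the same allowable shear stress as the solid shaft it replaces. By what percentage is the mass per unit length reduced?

Equal τ_max and T ⇒ the solid shaft needs d_s³ = d_o³(1−k⁴), so d_s = 43.1·(1−0.751⁴)^(1/3) = 37.94 mm.
Area ratio A_h/A_s = d_o²(1−k²)/d_s² = (1−k²)/(1−k⁴)^(2/3) = 0.5628.
Mass saving = 1 − 0.5628 = 43.7 %.

43.7 %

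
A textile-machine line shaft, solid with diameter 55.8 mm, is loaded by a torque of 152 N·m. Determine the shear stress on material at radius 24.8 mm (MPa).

J = πd⁴/32 = π(0.0558)⁴/32 = 9.518×10^-7 m⁴.
Shear stress varies linearly with radius: τ = T·r/J = 152.0 × 0.0248 / 9.518×10^-7 = 3.961×10^6 Pa.

3.96 MPa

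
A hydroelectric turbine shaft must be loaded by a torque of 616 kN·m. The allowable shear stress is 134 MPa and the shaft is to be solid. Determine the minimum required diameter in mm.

For a solid shaft τ_max = 16T/(πd³), so d = (16T/(π τ_allow))^(1/3) = (16·616000/(π·1.34×10^8))^(1/3) = 0.2861 m.

286 mm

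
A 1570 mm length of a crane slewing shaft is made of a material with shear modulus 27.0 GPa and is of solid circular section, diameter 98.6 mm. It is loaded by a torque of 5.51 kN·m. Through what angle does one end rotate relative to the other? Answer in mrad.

34.5 mrad

J = πd⁴/32 = π(0.0986)⁴/32 = 9.279×10^-6 m⁴.
θ = T·L/(G·J) = 5510 × 1.57 / (27.0×10⁹ × 9.279×10^-6) = 0.03453 rad.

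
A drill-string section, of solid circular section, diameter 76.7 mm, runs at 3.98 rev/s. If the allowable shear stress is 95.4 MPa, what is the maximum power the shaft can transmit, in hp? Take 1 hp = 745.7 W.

J = πd⁴/32 = π(0.0767)⁴/32 = 3.398×10^-6 m⁴.
T_max = τ_allow·J/r = 9.54×10^7 × 3.398×10^-6 / 0.0384 = 8452 N·m.
ω = 2π·3.98 = 25.01 rad/s, so P_max = T_max·ω = 2.114×10^5 W.

283 hp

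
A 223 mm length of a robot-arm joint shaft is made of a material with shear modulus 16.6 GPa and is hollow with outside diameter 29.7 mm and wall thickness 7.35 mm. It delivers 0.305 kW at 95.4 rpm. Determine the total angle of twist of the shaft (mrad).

5.74 mrad

ω = 2π·95.4/60 = 9.990 rad/s, so T = P/ω = 0.305×10³ / 9.990 = 30.53 N·m.
J = π(d_o⁴ − d_i⁴)/32 = π(0.0297⁴ − 0.0150⁴)/32 = 7.142×10^-8 m⁴.
θ = T·L/(G·J) = 30.53 × 0.223 / (16.6×10⁹ × 7.142×10^-8) = 5.743×10^-3 rad.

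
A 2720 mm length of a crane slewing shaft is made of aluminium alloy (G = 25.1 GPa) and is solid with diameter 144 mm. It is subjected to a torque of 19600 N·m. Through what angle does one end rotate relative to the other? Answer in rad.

0.0503 rad

J = πd⁴/32 = π(0.144)⁴/32 = 4.221×10^-5 m⁴.
θ = T·L/(G·J) = 19600 × 2.72 / (25.1×10⁹ × 4.221×10^-5) = 0.05032 rad.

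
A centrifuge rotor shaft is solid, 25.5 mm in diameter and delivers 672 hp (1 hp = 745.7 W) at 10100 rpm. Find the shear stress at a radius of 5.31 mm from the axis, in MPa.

ω = 2π·10100/60 = 1058 rad/s, so T = P/ω = 672×745.7 / 1058 = 473.8 N·m.
J = πd⁴/32 = π(0.0255)⁴/32 = 4.151×10^-8 m⁴.
Shear stress varies linearly with radius: τ = T·r/J = 473.8 × 0.00531 / 4.151×10^-8 = 6.061×10^7 Pa.

60.6 MPa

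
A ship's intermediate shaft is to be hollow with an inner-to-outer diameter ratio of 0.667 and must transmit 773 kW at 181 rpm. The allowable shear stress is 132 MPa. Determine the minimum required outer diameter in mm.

125 mm

ω = 2π·181/60 = 18.95 rad/s, so T = P/ω = 773×10³ / 18.95 = 40780 N·m.
For a hollow shaft with d_i/d_o = 0.667: τ_max = 16T/(π d_o³ (1−k⁴)), so d_o = [16T/(π τ_allow (1−k⁴))]^(1/3) = [16·40780/(π·1.32×10^8·0.8021)]^(1/3) = 0.1252 m.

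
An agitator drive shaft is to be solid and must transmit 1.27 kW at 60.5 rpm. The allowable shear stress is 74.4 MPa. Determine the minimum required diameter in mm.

23.9 mm

ω = 2π·60.5/60 = 6.336 rad/s, so T = P/ω = 1.27×10³ / 6.336 = 200.5 N·m.
For a solid shaft τ_max = 16T/(πd³), so d = (16T/(π τ_allow))^(1/3) = (16·200.5/(π·7.44×10^7))^(1/3) = 0.02394 m.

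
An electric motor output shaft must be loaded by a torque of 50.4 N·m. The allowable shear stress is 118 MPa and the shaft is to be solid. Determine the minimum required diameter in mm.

For a solid shaft τ_max = 16T/(πd³), so d = (16T/(π τ_allow))^(1/3) = (16·50.40/(π·1.18×10^8))^(1/3) = 0.01296 m.

13.0 mm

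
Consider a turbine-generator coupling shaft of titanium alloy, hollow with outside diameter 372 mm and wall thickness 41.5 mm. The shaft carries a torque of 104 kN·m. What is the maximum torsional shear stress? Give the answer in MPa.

J = π(d_o⁴ − d_i⁴)/32 = π(0.372⁴ − 0.289⁴)/32 = 1.195×10^-3 m⁴.
τ_max = T·r/J = 104000 × 0.186 / 1.195×10^-3 = 1.618×10^7 Pa.

16.2 MPa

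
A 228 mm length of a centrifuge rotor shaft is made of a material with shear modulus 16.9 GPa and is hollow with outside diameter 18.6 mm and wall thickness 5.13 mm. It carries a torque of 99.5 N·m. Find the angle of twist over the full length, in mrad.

119 mrad

J = π(d_o⁴ − d_i⁴)/32 = π(0.0186⁴ − 0.00834⁴)/32 = 1.128×10^-8 m⁴.
θ = T·L/(G·J) = 99.50 × 0.228 / (16.9×10⁹ × 1.128×10^-8) = 0.1191 rad.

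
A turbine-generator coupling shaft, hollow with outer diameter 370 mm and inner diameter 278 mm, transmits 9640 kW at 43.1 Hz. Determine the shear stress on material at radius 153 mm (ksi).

ω = 2π·43.1 = 270.8 rad/s, so T = P/ω = 9640×10³ / 270.8 = 35600 N·m.
J = π(d_o⁴ − d_i⁴)/32 = π(0.370⁴ − 0.278⁴)/32 = 1.254×10^-3 m⁴.
Shear stress varies linearly with radius: τ = T·r/J = 35600 × 0.153 / 1.254×10^-3 = 4.345×10^6 Pa.

0.630 ksi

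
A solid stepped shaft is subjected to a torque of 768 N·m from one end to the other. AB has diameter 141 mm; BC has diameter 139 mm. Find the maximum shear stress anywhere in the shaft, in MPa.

1.46 MPa

Under the same torque, τ_max = 16T/(πd³) is largest where d is smallest — segment BC (d = 139 mm).
τ_max = 16·768.0/(π·(0.139)³) = 1.456×10^6 Pa.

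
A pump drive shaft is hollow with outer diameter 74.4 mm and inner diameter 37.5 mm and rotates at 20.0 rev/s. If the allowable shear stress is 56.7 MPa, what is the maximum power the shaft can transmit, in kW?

539 kW

J = π(d_o⁴ − d_i⁴)/32 = π(0.0744⁴ − 0.0375⁴)/32 = 2.814×10^-6 m⁴.
T_max = τ_allow·J/r = 5.67×10^7 × 2.814×10^-6 / 0.0372 = 4289 N·m.
ω = 2π·20.0 = 125.7 rad/s, so P_max = T_max·ω = 5.390×10^5 W.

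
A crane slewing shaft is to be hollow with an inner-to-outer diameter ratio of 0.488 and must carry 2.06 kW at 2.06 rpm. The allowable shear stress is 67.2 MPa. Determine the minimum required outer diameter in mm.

ω = 2π·2.06/60 = 0.2157 rad/s, so T = P/ω = 2.06×10³ / 0.2157 = 9549 N·m.
For a hollow shaft with d_i/d_o = 0.488: τ_max = 16T/(π d_o³ (1−k⁴)), so d_o = [16T/(π τ_allow (1−k⁴))]^(1/3) = [16·9549/(π·6.72×10^7·0.9433)]^(1/3) = 0.09155 m.

91.5 mm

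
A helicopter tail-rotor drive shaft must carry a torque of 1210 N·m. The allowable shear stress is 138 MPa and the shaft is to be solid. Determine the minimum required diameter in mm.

For a solid shaft τ_max = 16T/(πd³), so d = (16T/(π τ_allow))^(1/3) = (16·1210/(π·1.38×10^8))^(1/3) = 0.03548 m.

35.5 mm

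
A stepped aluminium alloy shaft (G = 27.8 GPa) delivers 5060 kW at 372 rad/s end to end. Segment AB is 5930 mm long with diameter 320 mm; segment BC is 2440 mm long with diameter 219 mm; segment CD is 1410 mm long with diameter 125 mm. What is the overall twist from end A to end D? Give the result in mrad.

36.9 mrad

ω = 372 rad/s, so T = P/ω = 5060×10³ / 372.0 = 13600 N·m.
J_AB = π(0.320)⁴/32 = 1.03×10^-3 m⁴; J_BC = π(0.219)⁴/32 = 2.26×10^-4 m⁴; J_CD = π(0.125)⁴/32 = 2.40×10^-5 m⁴.
θ = (T/G)·Σ L_i/J_i = (13600/27.8×10⁹)·(5.93/1.03×10^-3 + 2.44/2.26×10^-4 + 1.41/2.40×10^-5) = 0.03689 rad.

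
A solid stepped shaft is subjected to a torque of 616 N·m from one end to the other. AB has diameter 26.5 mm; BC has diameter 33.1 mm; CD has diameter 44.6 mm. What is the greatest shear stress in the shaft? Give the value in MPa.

169 MPa

Under the same torque, τ_max = 16T/(πd³) is largest where d is smallest — segment AB (d = 26.5 mm).
τ_max = 16·616.0/(π·(0.0265)³) = 1.686×10^8 Pa.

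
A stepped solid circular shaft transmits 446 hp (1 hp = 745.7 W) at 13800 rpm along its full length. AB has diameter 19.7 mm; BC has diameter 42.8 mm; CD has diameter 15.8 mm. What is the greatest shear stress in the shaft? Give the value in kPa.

297000 kPa

ω = 2π·13800/60 = 1445 rad/s, so T = P/ω = 446×745.7 / 1445 = 230.1 N·m.
Under the same torque, τ_max = 16T/(πd³) is largest where d is smallest — segment CD (d = 15.8 mm).
τ_max = 16·230.1/(π·(0.0158)³) = 2.972×10^8 Pa.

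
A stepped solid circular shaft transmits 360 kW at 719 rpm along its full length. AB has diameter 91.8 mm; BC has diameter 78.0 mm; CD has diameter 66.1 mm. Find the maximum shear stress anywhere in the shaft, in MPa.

ω = 2π·719/60 = 75.29 rad/s, so T = P/ω = 360×10³ / 75.29 = 4781 N·m.
Under the same torque, τ_max = 16T/(πd³) is largest where d is smallest — segment CD (d = 66.1 mm).
τ_max = 16·4781/(π·(0.0661)³) = 8.432×10^7 Pa.

84.3 MPa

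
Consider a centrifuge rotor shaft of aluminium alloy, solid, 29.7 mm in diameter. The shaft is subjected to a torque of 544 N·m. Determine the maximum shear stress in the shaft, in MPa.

J = πd⁴/32 = π(0.0297)⁴/32 = 7.639×10^-8 m⁴.
τ_max = T·r/J = 544.0 × 0.0149 / 7.639×10^-8 = 1.058×10^8 Pa.

106 MPa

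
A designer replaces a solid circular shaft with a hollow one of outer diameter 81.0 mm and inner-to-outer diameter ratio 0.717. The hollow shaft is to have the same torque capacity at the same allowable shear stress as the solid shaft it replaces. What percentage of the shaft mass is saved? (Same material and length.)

Equal τ_max and T ⇒ the solid shaft needs d_s³ = d_o³(1−k⁴), so d_s = 81.0·(1−0.717⁴)^(1/3) = 73.12 mm.
Area ratio A_h/A_s = d_o²(1−k²)/d_s² = (1−k²)/(1−k⁴)^(2/3) = 0.5962.
Mass saving = 1 − 0.5962 = 40.4 %.

40.4 %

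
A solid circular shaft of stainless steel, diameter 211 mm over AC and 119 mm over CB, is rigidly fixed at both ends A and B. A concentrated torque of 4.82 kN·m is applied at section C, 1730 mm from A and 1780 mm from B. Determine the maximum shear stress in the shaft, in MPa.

Compatibility: T_A·a/J_AC = T_B·b/J_CB with T_A + T_B = T₀.
J_AC = 1.95×10^-4 m⁴, J_CB = 1.97×10^-5 m⁴, so T_A = T₀·(J_AC/a)/((J_AC/a)+(J_CB/b)) = 4388 N·m, T_B = 431.5 N·m.
τ in each portion: τ_AC = 2.38×10^6 Pa, τ_CB = 1.30×10^6 Pa; maximum is in AC.
τ_max = T_AC·r/J = 4388·0.105/1.95×10^-4 = 2.379×10^6 Pa.

2.38 MPa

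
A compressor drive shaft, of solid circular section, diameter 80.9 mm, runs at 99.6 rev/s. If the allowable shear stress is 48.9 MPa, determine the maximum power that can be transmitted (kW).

J = πd⁴/32 = π(0.0809)⁴/32 = 4.205×10^-6 m⁴.
T_max = τ_allow·J/r = 4.89×10^7 × 4.205×10^-6 / 0.0404 = 5084 N·m.
ω = 2π·99.6 = 625.8 rad/s, so P_max = T_max·ω = 3.181×10^6 W.

3180 kW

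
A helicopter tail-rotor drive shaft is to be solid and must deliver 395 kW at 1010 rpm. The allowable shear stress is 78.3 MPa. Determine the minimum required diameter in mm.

ω = 2π·1010/60 = 105.8 rad/s, so T = P/ω = 395×10³ / 105.8 = 3735 N·m.
For a solid shaft τ_max = 16T/(πd³), so d = (16T/(π τ_allow))^(1/3) = (16·3735/(π·7.83×10^7))^(1/3) = 0.06240 m.

62.4 mm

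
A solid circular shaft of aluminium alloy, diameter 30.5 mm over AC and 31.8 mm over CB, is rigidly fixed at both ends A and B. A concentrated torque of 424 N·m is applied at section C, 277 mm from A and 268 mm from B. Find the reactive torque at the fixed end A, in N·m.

191 N·m

Compatibility: T_A·a/J_AC = T_B·b/J_CB with T_A + T_B = T₀.
J_AC = 8.50×10^-8 m⁴, J_CB = 1.00×10^-7 m⁴, so T_A = T₀·(J_AC/a)/((J_AC/a)+(J_CB/b)) = 190.9 N·m, T_B = 233.1 N·m.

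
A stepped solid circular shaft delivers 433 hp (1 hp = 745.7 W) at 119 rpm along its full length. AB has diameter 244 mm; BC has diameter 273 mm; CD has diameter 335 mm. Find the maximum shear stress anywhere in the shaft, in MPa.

9.08 MPa

ω = 2π·119/60 = 12.46 rad/s, so T = P/ω = 433×745.7 / 12.46 = 25910 N·m.
Under the same torque, τ_max = 16T/(πd³) is largest where d is smallest — segment AB (d = 244 mm).
τ_max = 16·25910/(π·(0.244)³) = 9.084×10^6 Pa.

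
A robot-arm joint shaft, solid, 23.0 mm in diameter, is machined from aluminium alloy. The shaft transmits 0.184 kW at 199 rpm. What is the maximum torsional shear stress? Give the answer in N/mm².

3.70 N/mm²

ω = 2π·199/60 = 20.84 rad/s, so T = P/ω = 0.184×10³ / 20.84 = 8.830 N·m.
J = πd⁴/32 = π(0.0230)⁴/32 = 2.747×10^-8 m⁴.
τ_max = T·r/J = 8.830 × 0.0115 / 2.747×10^-8 = 3.696×10^6 Pa.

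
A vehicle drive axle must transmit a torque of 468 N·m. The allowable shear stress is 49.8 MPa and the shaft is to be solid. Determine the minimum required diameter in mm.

36.3 mm

For a solid shaft τ_max = 16T/(πd³), so d = (16T/(π τ_allow))^(1/3) = (16·468.0/(π·4.98×10^7))^(1/3) = 0.03631 m.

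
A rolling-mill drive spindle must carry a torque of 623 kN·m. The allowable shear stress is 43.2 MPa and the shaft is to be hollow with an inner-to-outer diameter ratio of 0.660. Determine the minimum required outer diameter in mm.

449 mm

For a hollow shaft with d_i/d_o = 0.660: τ_max = 16T/(π d_o³ (1−k⁴)), so d_o = [16T/(π τ_allow (1−k⁴))]^(1/3) = [16·623000/(π·4.32×10^7·0.8103)]^(1/3) = 0.4492 m.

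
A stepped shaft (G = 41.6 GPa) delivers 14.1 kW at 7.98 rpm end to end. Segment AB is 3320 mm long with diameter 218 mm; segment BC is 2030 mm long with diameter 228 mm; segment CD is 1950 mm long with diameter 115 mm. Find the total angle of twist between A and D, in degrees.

ω = 2π·7.98/60 = 0.8357 rad/s, so T = P/ω = 14.1×10³ / 0.8357 = 16870 N·m.
J_AB = π(0.218)⁴/32 = 2.22×10^-4 m⁴; J_BC = π(0.228)⁴/32 = 2.65×10^-4 m⁴; J_CD = π(0.115)⁴/32 = 1.72×10^-5 m⁴.
θ = (T/G)·Σ L_i/J_i = (16870/41.6×10⁹)·(3.32/2.22×10^-4 + 2.03/2.65×10^-4 + 1.95/1.72×10^-5) = 0.05524 rad.

3.16°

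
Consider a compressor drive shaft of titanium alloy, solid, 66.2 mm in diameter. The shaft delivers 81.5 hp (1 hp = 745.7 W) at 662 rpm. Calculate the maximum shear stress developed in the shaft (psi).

2230 psi

ω = 2π·662/60 = 69.32 rad/s, so T = P/ω = 81.5×745.7 / 69.32 = 876.7 N·m.
J = πd⁴/32 = π(0.0662)⁴/32 = 1.886×10^-6 m⁴.
τ_max = T·r/J = 876.7 × 0.0331 / 1.886×10^-6 = 1.539×10^7 Pa.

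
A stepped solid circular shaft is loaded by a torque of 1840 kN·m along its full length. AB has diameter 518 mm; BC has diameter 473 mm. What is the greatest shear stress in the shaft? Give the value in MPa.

Under the same torque, τ_max = 16T/(πd³) is largest where d is smallest — segment BC (d = 473 mm).
τ_max = 16·1.840e6/(π·(0.473)³) = 8.855×10^7 Pa.

88.6 MPa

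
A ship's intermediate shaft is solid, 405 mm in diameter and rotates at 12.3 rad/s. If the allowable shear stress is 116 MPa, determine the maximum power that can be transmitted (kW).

J = πd⁴/32 = π(0.405)⁴/32 = 2.641×10^-3 m⁴.
T_max = τ_allow·J/r = 1.16×10^8 × 2.641×10^-3 / 0.203 = 1.513e6 N·m.
ω = 12.3 rad/s, so P_max = T_max·ω = 1.861×10^7 W.

18600 kW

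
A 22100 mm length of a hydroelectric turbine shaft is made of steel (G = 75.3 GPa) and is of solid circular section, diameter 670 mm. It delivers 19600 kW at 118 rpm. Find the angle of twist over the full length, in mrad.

23.5 mrad

ω = 2π·118/60 = 12.36 rad/s, so T = P/ω = 19600×10³ / 12.36 = 1.586e6 N·m.
J = πd⁴/32 = π(0.670)⁴/32 = 0.01978 m⁴.
θ = T·L/(G·J) = 1.586e6 × 22.1 / (75.3×10⁹ × 0.01978) = 0.02353 rad.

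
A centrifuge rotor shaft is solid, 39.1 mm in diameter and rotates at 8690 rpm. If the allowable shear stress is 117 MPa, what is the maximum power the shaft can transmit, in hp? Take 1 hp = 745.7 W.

1680 hp

J = πd⁴/32 = π(0.0391)⁴/32 = 2.295×10^-7 m⁴.
T_max = τ_allow·J/r = 1.17×10^8 × 2.295×10^-7 / 0.0196 = 1373 N·m.
ω = 2π·8690/60 = 910.0 rad/s, so P_max = T_max·ω = 1.250×10^6 W.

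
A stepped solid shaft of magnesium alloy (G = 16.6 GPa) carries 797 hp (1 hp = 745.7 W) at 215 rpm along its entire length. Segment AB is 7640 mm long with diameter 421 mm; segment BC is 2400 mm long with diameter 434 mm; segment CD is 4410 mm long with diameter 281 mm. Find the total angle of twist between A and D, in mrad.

16.5 mrad

ω = 2π·215/60 = 22.51 rad/s, so T = P/ω = 797×745.7 / 22.51 = 26400 N·m.
J_AB = π(0.421)⁴/32 = 3.08×10^-3 m⁴; J_BC = π(0.434)⁴/32 = 3.48×10^-3 m⁴; J_CD = π(0.281)⁴/32 = 6.12×10^-4 m⁴.
θ = (T/G)·Σ L_i/J_i = (26400/16.6×10⁹)·(7.64/3.08×10^-3 + 2.40/3.48×10^-3 + 4.41/6.12×10^-4) = 0.01649 rad.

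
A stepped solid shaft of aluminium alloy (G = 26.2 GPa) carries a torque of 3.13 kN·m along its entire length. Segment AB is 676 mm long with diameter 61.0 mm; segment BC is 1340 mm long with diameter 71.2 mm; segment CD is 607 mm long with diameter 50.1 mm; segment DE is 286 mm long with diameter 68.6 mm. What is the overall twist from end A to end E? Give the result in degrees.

J_AB = π(0.0610)⁴/32 = 1.36×10^-6 m⁴; J_BC = π(0.0712)⁴/32 = 2.52×10^-6 m⁴; J_CD = π(0.0501)⁴/32 = 6.19×10^-7 m⁴; J_DE = π(0.0686)⁴/32 = 2.17×10^-6 m⁴.
θ = (T/G)·Σ L_i/J_i = (3130/26.2×10⁹)·(0.676/1.36×10^-6 + 1.34/2.52×10^-6 + 0.607/6.19×10^-7 + 0.286/2.17×10^-6) = 0.2558 rad.

14.7°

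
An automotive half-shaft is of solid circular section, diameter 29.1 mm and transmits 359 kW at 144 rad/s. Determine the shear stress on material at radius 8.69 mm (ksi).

ω = 144 rad/s, so T = P/ω = 359×10³ / 144.0 = 2493 N·m.
J = πd⁴/32 = π(0.0291)⁴/32 = 7.040×10^-8 m⁴.
Shear stress varies linearly with radius: τ = T·r/J = 2493 × 0.00869 / 7.040×10^-8 = 3.077×10^8 Pa.

44.6 ksi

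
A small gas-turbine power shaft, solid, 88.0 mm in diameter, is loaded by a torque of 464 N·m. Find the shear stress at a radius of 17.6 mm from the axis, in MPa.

1.39 MPa

J = πd⁴/32 = π(0.0880)⁴/32 = 5.887×10^-6 m⁴.
Shear stress varies linearly with radius: τ = T·r/J = 464.0 × 0.0176 / 5.887×10^-6 = 1.387×10^6 Pa.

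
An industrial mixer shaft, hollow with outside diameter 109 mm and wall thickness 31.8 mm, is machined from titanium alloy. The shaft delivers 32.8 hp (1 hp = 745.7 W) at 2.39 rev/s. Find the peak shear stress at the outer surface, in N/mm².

ω = 2π·2.39 = 15.02 rad/s, so T = P/ω = 32.8×745.7 / 15.02 = 1629 N·m.
J = π(d_o⁴ − d_i⁴)/32 = π(0.109⁴ − 0.0454⁴)/32 = 1.344×10^-5 m⁴.
τ_max = T·r/J = 1629 × 0.0545 / 1.344×10^-5 = 6.604×10^6 Pa.

6.60 N/mm²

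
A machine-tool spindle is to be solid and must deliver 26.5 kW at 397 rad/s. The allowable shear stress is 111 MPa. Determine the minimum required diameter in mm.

ω = 397 rad/s, so T = P/ω = 26.5×10³ / 397.0 = 66.75 N·m.
For a solid shaft τ_max = 16T/(πd³), so d = (16T/(π τ_allow))^(1/3) = (16·66.75/(π·1.11×10^8))^(1/3) = 0.01452 m.

14.5 mm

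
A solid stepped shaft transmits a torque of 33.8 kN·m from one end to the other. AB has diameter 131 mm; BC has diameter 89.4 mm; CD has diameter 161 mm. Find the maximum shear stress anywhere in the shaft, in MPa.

241 MPa

Under the same torque, τ_max = 16T/(πd³) is largest where d is smallest — segment BC (d = 89.4 mm).
τ_max = 16·33800/(π·(0.0894)³) = 2.409×10^8 Pa.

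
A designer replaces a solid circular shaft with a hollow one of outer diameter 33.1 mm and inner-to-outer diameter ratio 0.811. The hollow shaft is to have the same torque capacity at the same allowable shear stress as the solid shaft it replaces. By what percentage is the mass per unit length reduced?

50.1 %

Equal τ_max and T ⇒ the solid shaft needs d_s³ = d_o³(1−k⁴), so d_s = 33.1·(1−0.811⁴)^(1/3) = 27.40 mm.
Area ratio A_h/A_s = d_o²(1−k²)/d_s² = (1−k²)/(1−k⁴)^(2/3) = 0.4994.
Mass saving = 1 − 0.4994 = 50.1 %.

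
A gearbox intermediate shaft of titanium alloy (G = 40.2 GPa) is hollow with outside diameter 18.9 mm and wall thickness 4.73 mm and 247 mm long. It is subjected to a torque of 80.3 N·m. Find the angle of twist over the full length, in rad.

J = π(d_o⁴ − d_i⁴)/32 = π(0.0189⁴ − 0.00944⁴)/32 = 1.175×10^-8 m⁴.
θ = T·L/(G·J) = 80.30 × 0.247 / (40.2×10⁹ × 1.175×10^-8) = 0.04200 rad.

0.0420 rad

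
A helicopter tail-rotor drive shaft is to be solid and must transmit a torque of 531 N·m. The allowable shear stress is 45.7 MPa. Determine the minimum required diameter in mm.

39.0 mm

For a solid shaft τ_max = 16T/(πd³), so d = (16T/(π τ_allow))^(1/3) = (16·531.0/(π·4.57×10^7))^(1/3) = 0.03897 m.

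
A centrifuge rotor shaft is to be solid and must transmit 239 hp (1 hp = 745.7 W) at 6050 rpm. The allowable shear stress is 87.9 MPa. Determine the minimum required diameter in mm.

25.4 mm

ω = 2π·6050/60 = 633.6 rad/s, so T = P/ω = 239×745.7 / 633.6 = 281.3 N·m.
For a solid shaft τ_max = 16T/(πd³), so d = (16T/(π τ_allow))^(1/3) = (16·281.3/(π·8.79×10^7))^(1/3) = 0.02535 m.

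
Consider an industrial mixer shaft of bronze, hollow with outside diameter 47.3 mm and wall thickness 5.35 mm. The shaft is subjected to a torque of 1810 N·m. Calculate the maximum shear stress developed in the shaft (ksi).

J = π(d_o⁴ − d_i⁴)/32 = π(0.0473⁴ − 0.0366⁴)/32 = 3.152×10^-7 m⁴.
τ_max = T·r/J = 1810 × 0.0236 / 3.152×10^-7 = 1.358×10^8 Pa.

19.7 ksi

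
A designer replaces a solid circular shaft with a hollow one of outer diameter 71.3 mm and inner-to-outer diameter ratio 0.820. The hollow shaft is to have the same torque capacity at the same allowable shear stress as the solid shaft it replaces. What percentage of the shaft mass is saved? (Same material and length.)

Equal τ_max and T ⇒ the solid shaft needs d_s³ = d_o³(1−k⁴), so d_s = 71.3·(1−0.820⁴)^(1/3) = 58.34 mm.
Area ratio A_h/A_s = d_o²(1−k²)/d_s² = (1−k²)/(1−k⁴)^(2/3) = 0.4893.
Mass saving = 1 − 0.4893 = 51.1 %.

51.1 %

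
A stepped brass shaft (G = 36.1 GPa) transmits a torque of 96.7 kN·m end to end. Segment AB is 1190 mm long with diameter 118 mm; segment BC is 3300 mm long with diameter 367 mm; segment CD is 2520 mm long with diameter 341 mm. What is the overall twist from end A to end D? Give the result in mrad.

J_AB = π(0.118)⁴/32 = 1.90×10^-5 m⁴; J_BC = π(0.367)⁴/32 = 1.78×10^-3 m⁴; J_CD = π(0.341)⁴/32 = 1.33×10^-3 m⁴.
θ = (T/G)·Σ L_i/J_i = (96700/36.1×10⁹)·(1.19/1.90×10^-5 + 3.30/1.78×10^-3 + 2.52/1.33×10^-3) = 0.1775 rad.

178 mrad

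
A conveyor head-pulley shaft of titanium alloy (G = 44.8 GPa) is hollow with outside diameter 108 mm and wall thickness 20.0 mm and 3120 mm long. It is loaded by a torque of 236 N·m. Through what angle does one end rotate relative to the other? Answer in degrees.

J = π(d_o⁴ − d_i⁴)/32 = π(0.108⁴ − 0.0680⁴)/32 = 1.126×10^-5 m⁴.
θ = T·L/(G·J) = 236.0 × 3.12 / (44.8×10⁹ × 1.126×10^-5) = 1.460×10^-3 rad.

0.0837°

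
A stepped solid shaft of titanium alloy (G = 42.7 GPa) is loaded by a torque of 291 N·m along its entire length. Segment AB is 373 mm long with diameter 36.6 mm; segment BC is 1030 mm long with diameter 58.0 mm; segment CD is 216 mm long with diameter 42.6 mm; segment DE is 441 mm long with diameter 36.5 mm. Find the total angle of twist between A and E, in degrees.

J_AB = π(0.0366)⁴/32 = 1.76×10^-7 m⁴; J_BC = π(0.0580)⁴/32 = 1.11×10^-6 m⁴; J_CD = π(0.0426)⁴/32 = 3.23×10^-7 m⁴; J_DE = π(0.0365)⁴/32 = 1.74×10^-7 m⁴.
θ = (T/G)·Σ L_i/J_i = (291.0/42.7×10⁹)·(0.373/1.76×10^-7 + 1.03/1.11×10^-6 + 0.216/3.23×10^-7 + 0.441/1.74×10^-7) = 0.04255 rad.

2.44°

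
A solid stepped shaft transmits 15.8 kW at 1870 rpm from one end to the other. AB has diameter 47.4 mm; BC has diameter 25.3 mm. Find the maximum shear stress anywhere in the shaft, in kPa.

ω = 2π·1870/60 = 195.8 rad/s, so T = P/ω = 15.8×10³ / 195.8 = 80.68 N·m.
Under the same torque, τ_max = 16T/(πd³) is largest where d is smallest — segment BC (d = 25.3 mm).
τ_max = 16·80.68/(π·(0.0253)³) = 2.537×10^7 Pa.

25400 kPa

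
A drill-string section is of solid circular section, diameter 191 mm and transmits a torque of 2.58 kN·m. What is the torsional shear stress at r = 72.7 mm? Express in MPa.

1.44 MPa

J = πd⁴/32 = π(0.191)⁴/32 = 1.307×10^-4 m⁴.
Shear stress varies linearly with radius: τ = T·r/J = 2580 × 0.0727 / 1.307×10^-4 = 1.436×10^6 Pa.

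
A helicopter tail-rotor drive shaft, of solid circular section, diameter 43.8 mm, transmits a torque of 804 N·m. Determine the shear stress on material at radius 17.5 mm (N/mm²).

J = πd⁴/32 = π(0.0438)⁴/32 = 3.613×10^-7 m⁴.
Shear stress varies linearly with radius: τ = T·r/J = 804.0 × 0.0175 / 3.613×10^-7 = 3.894×10^7 Pa.

38.9 N/mm²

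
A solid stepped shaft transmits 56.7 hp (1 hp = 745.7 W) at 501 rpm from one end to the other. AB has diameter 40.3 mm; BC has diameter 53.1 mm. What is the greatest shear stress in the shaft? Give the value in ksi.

9.10 ksi

ω = 2π·501/60 = 52.46 rad/s, so T = P/ω = 56.7×745.7 / 52.46 = 805.9 N·m.
Under the same torque, τ_max = 16T/(πd³) is largest where d is smallest — segment AB (d = 40.3 mm).
τ_max = 16·805.9/(π·(0.0403)³) = 6.271×10^7 Pa.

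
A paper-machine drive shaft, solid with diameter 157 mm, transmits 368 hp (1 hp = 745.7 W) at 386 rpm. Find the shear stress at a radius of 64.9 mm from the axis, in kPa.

7390 kPa

ω = 2π·386/60 = 40.42 rad/s, so T = P/ω = 368×745.7 / 40.42 = 6789 N·m.
J = πd⁴/32 = π(0.157)⁴/32 = 5.965×10^-5 m⁴.
Shear stress varies linearly with radius: τ = T·r/J = 6789 × 0.0649 / 5.965×10^-5 = 7.387×10^6 Pa.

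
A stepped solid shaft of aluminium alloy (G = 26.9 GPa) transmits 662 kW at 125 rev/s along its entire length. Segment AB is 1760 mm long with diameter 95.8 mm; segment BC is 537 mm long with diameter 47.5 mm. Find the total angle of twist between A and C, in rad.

ω = 2π·125 = 785.4 rad/s, so T = P/ω = 662×10³ / 785.4 = 842.9 N·m.
J_AB = π(0.0958)⁴/32 = 8.27×10^-6 m⁴; J_BC = π(0.0475)⁴/32 = 5.00×10^-7 m⁴.
θ = (T/G)·Σ L_i/J_i = (842.9/26.9×10⁹)·(1.76/8.27×10^-6 + 0.537/5.00×10^-7) = 0.04034 rad.

0.0403 rad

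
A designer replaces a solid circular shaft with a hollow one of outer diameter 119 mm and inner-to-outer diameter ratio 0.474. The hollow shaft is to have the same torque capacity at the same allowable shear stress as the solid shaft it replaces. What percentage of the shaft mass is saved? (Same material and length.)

Equal τ_max and T ⇒ the solid shaft needs d_s³ = d_o³(1−k⁴), so d_s = 119·(1−0.474⁴)^(1/3) = 117.0 mm.
Area ratio A_h/A_s = d_o²(1−k²)/d_s² = (1−k²)/(1−k⁴)^(2/3) = 0.8026.
Mass saving = 1 − 0.8026 = 19.7 %.

19.7 %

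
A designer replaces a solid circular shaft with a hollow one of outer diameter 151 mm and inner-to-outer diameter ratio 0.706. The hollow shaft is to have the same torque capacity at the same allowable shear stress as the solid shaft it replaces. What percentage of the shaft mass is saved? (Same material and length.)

39.3 %

Equal τ_max and T ⇒ the solid shaft needs d_s³ = d_o³(1−k⁴), so d_s = 151·(1−0.706⁴)^(1/3) = 137.3 mm.
Area ratio A_h/A_s = d_o²(1−k²)/d_s² = (1−k²)/(1−k⁴)^(2/3) = 0.6068.
Mass saving = 1 − 0.6068 = 39.3 %.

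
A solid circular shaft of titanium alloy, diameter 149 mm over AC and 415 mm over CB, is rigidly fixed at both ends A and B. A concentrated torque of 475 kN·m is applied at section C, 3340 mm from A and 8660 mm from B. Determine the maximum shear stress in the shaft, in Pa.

3.24e7 Pa

Compatibility: T_A·a/J_AC = T_B·b/J_CB with T_A + T_B = T₀.
J_AC = 4.84×10^-5 m⁴, J_CB = 2.91×10^-3 m⁴, so T_A = T₀·(J_AC/a)/((J_AC/a)+(J_CB/b)) = 19620 N·m, T_B = 455400 N·m.
τ in each portion: τ_AC = 3.02×10^7 Pa, τ_CB = 3.24×10^7 Pa; maximum is in CB.
τ_max = T_CB·r/J = 455400·0.207/2.91×10^-3 = 3.245×10^7 Pa.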